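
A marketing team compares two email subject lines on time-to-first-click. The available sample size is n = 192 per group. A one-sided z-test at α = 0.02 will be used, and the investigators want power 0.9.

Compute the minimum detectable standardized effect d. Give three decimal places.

Need Φ(δ − 2.054) = 0.9, so δ = 2.054 + 1.282 = 3.335.
δ = d·√(n/2) ⇒ d = δ/√(n/2) = 3.335/√(192/2) = 0.3404.

d ≈ 0.340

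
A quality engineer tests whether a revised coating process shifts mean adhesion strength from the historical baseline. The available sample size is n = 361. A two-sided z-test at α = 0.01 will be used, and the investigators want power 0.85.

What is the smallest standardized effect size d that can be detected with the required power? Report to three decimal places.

d ≈ 0.190

Need Φ(δ − 2.576) = 0.85, so δ = 2.576 + 1.036 = 3.612.
(The second rejection-region term Φ(−δ − z_{α/2}) is negligible and dropped.)
δ = d·√n ⇒ d = δ/√n = 3.612/√361 = 0.1901.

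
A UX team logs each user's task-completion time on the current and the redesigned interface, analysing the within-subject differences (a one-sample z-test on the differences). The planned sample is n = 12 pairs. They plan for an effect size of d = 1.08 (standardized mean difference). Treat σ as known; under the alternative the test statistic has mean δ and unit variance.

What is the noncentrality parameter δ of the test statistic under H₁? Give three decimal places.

δ = d·√n = 1.08 × √12 = 3.7412

δ ≈ 3.741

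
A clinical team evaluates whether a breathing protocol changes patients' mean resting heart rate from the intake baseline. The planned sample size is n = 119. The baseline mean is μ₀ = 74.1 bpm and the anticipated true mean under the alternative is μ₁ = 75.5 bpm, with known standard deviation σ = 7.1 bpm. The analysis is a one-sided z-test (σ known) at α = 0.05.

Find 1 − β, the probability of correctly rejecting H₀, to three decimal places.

Power ≈ 0.694

Standardized effect: d = |μ₁ − μ₀| / σ = |75.5 − 74.1| / 7.1 = 0.1972
Noncentrality parameter: δ = d·√n = 0.1972 × √119 = 2.1510
One-sided α = 0.05 → critical value z_{0.05} = 1.645.
Power = P(Z > 1.645 − δ) = Φ(0.506) = 0.6936.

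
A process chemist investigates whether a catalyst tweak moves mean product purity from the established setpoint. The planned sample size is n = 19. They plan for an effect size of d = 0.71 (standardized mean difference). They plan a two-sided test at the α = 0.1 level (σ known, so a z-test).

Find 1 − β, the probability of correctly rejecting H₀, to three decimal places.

Noncentrality parameter: δ = d·√n = 0.71 × √19 = 3.0948
Two-sided α = 0.1 → critical value z_{0.05} = 1.645.
Power = Φ(δ − 1.645) + Φ(−δ − 1.645) = Φ(1.450) + Φ(-4.740) = 0.9265 + 0.0000 = 0.9265.

Power ≈ 0.926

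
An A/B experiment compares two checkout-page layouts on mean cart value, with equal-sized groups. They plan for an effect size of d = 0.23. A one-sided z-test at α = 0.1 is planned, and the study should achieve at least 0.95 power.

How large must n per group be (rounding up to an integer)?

Set Φ(δ − 1.282) = 0.95; then δ − 1.282 = Φ⁻¹(0.95) = 1.645, giving δ = 2.926.
δ = d·√(n/2) ⇒ n = 2(δ/d)² = 2 × (2.926 / 0.23)² = 323.77.
Rounding up, n = 324 per group.

n = 324 per group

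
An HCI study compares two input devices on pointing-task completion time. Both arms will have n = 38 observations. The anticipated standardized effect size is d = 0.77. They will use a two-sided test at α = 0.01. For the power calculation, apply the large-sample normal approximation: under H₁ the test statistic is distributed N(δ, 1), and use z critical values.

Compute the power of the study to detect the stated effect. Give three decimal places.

Power ≈ 0.782

Noncentrality parameter: δ = d·√(n/2) = 0.77 × √(38/2) = 3.3564
Two-sided α = 0.01 → critical value z_{0.005} = 2.576.
Power = Φ(δ − 2.576) + Φ(−δ − 2.576) = Φ(0.781) + Φ(-5.932) = 0.7825 + 0.0000 = 0.7825.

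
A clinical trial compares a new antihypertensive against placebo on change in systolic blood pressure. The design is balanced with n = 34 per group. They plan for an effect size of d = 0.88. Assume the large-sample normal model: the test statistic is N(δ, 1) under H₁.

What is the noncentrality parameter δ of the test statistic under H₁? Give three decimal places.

The noncentrality parameter scales effect size by the design's sample-size factor: δ = d·√(n/2) = 0.88 × √(34/2) = 3.6283

δ ≈ 3.628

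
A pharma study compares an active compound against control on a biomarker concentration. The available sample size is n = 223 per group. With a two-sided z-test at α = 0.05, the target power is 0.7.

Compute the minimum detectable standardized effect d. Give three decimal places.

Need Φ(δ − 1.960) = 0.7, so δ = 1.960 + 0.524 = 2.484.
(The second rejection-region term Φ(−δ − z_{α/2}) is negligible and dropped.)
δ = d·√(n/2) ⇒ d = δ/√(n/2) = 2.484/√(223/2) = 0.2353.

d ≈ 0.235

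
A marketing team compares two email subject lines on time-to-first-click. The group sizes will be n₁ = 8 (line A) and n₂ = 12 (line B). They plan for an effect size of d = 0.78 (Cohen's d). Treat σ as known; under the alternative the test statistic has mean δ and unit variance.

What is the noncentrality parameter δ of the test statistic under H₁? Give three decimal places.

δ ≈ 1.709

The noncentrality parameter scales effect size by the design's sample-size factor: δ = d / √(1/n₁ + 1/n₂) = 0.78 / √(1/8 + 1/12) = 1.7089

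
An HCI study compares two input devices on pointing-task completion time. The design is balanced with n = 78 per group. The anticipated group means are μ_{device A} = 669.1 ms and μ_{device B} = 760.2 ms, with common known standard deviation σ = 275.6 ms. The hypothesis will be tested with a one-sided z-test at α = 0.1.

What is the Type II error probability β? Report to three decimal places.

β ≈ 0.217

Standardized effect: d = |μ_{device A} − μ_{device B}| / σ = |669.1 − 760.2| / 275.6 = 0.3306
Noncentrality parameter: δ = d·√(n/2) = 0.3306 × √(78/2) = 2.0643
Critical value for a one-sided test at α = 0.1: z_α = 1.282.
Power = P(Z > 1.282 − δ) = Φ(0.783) = 0.7831.
Type II error: β = 1 − power = 1 − 0.7831 = 0.2169.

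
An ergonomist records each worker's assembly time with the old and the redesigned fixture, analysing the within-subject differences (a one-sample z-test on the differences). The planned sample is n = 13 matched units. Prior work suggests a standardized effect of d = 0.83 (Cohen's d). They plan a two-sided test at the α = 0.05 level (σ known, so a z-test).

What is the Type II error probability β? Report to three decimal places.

Noncentrality parameter: δ = d·√n = 0.83 × √13 = 2.9926
Two-sided α = 0.05 → critical value z_{0.025} = 1.960.
Power = Φ(δ − 1.960) + Φ(−δ − 1.960) = Φ(1.033) + Φ(-4.953) = 0.8491 + 0.0000 = 0.8491.
Type II error: β = 1 − power = 1 − 0.8491 = 0.1509.

β ≈ 0.151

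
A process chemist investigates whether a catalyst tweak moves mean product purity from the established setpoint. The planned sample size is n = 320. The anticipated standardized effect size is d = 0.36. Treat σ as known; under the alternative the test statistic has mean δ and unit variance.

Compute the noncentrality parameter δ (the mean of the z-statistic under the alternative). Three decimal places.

δ ≈ 6.440

The noncentrality parameter scales effect size by the design's sample-size factor: δ = d·√n = 0.36 × √320 = 6.4399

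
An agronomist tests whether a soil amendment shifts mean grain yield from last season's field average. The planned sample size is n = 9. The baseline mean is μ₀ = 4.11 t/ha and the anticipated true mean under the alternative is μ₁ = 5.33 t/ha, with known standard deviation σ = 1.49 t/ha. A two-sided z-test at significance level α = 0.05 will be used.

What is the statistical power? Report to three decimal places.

Power ≈ 0.690

Standardized effect: d = |μ₁ − μ₀| / σ = |5.33 − 4.11| / 1.49 = 0.8188
Noncentrality parameter: δ = d·√n = 0.8188 × √9 = 2.4564
Critical value for a two-sided test at α = 0.05: z_{α/2} = 1.960.
Power = Φ(δ − 1.960) + Φ(−δ − 1.960) = Φ(0.496) + Φ(-4.416) = 0.6902 + 0.0000 = 0.6902.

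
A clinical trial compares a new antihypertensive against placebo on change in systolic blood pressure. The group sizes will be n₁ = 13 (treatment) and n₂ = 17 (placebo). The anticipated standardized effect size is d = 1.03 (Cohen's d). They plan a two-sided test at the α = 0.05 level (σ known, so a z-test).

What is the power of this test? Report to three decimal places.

Noncentrality parameter: δ = d / √(1/n₁ + 1/n₂) = 1.03 / √(1/13 + 1/17) = 2.7956
Critical value for a two-sided test at α = 0.05: z_{α/2} = 1.960.
Power = Φ(δ − 1.960) + Φ(−δ − 1.960) = Φ(0.836) + Φ(-4.756) = 0.7983 + 0.0000 = 0.7983.

Power ≈ 0.798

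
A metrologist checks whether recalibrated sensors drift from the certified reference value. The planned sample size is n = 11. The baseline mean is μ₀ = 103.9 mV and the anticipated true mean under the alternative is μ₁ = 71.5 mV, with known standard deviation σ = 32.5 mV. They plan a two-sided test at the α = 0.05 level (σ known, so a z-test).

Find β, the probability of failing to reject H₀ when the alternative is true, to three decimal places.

β ≈ 0.089

Standardized effect: d = |μ₁ − μ₀| / σ = |71.5 − 103.9| / 32.5 = 0.9969
Noncentrality parameter: δ = d·√n = 0.9969 × √11 = 3.3064
Critical value for a two-sided test at α = 0.05: z_{α/2} = 1.960.
Power = Φ(δ − 1.960) + Φ(−δ − 1.960) = Φ(1.346) + Φ(-5.266) = 0.9109 + 0.0000 = 0.9109.
Type II error: β = 1 − power = 1 − 0.9109 = 0.0891.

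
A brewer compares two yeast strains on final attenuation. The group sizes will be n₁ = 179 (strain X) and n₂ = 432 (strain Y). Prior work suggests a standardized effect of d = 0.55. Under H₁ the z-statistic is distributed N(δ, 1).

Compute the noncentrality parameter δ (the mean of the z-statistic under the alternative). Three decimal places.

δ = d / √(1/n₁ + 1/n₂) = 0.55 / √(1/179 + 1/432) = 6.1874

δ ≈ 6.187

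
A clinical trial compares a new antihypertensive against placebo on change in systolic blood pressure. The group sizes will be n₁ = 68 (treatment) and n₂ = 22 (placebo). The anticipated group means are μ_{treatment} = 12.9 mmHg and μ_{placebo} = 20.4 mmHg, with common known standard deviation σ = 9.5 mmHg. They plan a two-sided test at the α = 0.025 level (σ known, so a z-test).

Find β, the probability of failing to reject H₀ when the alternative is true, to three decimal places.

β ≈ 0.164

Standardized effect: d = |μ_{treatment} − μ_{placebo}| / σ = |12.9 − 20.4| / 9.5 = 0.7895
Noncentrality parameter: δ = d / √(1/n₁ + 1/n₂) = 0.7895 / √(1/68 + 1/22) = 3.2187
Critical value for a two-sided test at α = 0.025: z_{α/2} = 2.241.
Power = Φ(δ − 2.241) + Φ(−δ − 2.241) = Φ(0.977) + Φ(-5.460) = 0.8358 + 0.0000 = 0.8358.
Type II error: β = 1 − power = 1 − 0.8358 = 0.1642.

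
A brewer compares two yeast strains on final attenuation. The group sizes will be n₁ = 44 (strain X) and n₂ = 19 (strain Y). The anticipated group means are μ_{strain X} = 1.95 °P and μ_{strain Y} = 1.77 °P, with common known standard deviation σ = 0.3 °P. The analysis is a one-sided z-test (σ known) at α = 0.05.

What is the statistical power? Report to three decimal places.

Power ≈ 0.706

Standardized effect: d = |μ_{strain X} − μ_{strain Y}| / σ = |1.95 − 1.77| / 0.3 = 0.6000
Noncentrality parameter: δ = d / √(1/n₁ + 1/n₂) = 0.6000 / √(1/44 + 1/19) = 2.1857
Critical value for a one-sided test at α = 0.05: z_α = 1.645.
Power = Φ(δ − 1.645) = Φ(0.541) = 0.7057.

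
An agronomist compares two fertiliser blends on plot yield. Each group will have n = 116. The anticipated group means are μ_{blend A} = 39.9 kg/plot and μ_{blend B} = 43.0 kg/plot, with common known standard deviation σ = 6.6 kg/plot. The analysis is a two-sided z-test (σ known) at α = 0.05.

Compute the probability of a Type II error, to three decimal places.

Standardized effect: d = |μ_{blend A} − μ_{blend B}| / σ = |39.9 − 43.0| / 6.6 = 0.4697
Noncentrality parameter: δ = d·√(n/2) = 0.4697 × √(116/2) = 3.5771
Critical value for a two-sided test at α = 0.05: z_{α/2} = 1.960.
Power = Φ(δ − 1.960) + Φ(−δ − 1.960) = Φ(1.617) + Φ(-5.537) = 0.9471 + 0.0000 = 0.9471.
Type II error: β = 1 − power = 1 − 0.9471 = 0.0529.

β ≈ 0.053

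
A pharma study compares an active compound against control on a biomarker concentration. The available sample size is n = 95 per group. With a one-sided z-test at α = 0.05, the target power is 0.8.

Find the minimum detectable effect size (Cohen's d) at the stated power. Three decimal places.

Need Φ(δ − 1.645) = 0.8, so δ = 1.645 + 0.842 = 2.486.
δ = d·√(n/2) ⇒ d = δ/√(n/2) = 2.486/√(95/2) = 0.3608.

d ≈ 0.361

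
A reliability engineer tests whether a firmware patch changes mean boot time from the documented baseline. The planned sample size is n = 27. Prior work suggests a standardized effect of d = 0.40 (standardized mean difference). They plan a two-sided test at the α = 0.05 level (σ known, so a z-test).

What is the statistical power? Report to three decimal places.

Noncentrality parameter: δ = d·√n = 0.40 × √27 = 2.0785
Critical value for a two-sided test at α = 0.05: z_{α/2} = 1.960.
Power = Φ(δ − 1.960) + Φ(−δ − 1.960) = Φ(0.118) + Φ(-4.038) = 0.5472 + 0.0000 = 0.5472.

Power ≈ 0.547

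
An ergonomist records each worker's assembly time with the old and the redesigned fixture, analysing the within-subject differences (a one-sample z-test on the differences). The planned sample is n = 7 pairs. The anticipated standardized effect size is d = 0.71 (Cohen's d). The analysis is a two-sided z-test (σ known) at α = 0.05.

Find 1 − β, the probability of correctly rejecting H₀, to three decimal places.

Noncentrality parameter: δ = d·√n = 0.71 × √7 = 1.8785
Two-sided α = 0.05 → critical value z_{0.025} = 1.960.
Power = Φ(δ − 1.960) + Φ(−δ − 1.960) = Φ(-0.081) + Φ(-3.838) = 0.4675 + 0.0001 = 0.4676.

Power ≈ 0.468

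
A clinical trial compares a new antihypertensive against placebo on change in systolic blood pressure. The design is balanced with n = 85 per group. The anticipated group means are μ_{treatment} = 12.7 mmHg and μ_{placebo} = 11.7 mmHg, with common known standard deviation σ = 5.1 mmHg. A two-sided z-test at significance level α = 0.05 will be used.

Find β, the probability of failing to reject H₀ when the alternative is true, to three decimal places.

Standardized effect: d = |μ_{treatment} − μ_{placebo}| / σ = |12.7 − 11.7| / 5.1 = 0.1961
Noncentrality parameter: δ = d·√(n/2) = 0.1961 × √(85/2) = 1.2783
Two-sided α = 0.05 → critical value z_{0.025} = 1.960.
Power = Φ(δ − 1.960) + Φ(−δ − 1.960) = Φ(-0.682) + Φ(-3.238) = 0.2477 + 0.0006 = 0.2483.
Type II error: β = 1 − power = 1 − 0.2483 = 0.7517.

β ≈ 0.752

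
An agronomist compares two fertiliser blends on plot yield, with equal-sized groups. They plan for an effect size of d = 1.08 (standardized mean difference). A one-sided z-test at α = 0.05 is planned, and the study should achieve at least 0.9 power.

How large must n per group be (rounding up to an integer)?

n = 15 per group

Set Φ(δ − 1.645) = 0.9; then δ − 1.645 = Φ⁻¹(0.9) = 1.282, giving δ = 2.926.
δ = d·√(n/2) ⇒ n = 2(δ/d)² = 2 × (2.926 / 1.08)² = 14.68.
Round up to the next whole unit.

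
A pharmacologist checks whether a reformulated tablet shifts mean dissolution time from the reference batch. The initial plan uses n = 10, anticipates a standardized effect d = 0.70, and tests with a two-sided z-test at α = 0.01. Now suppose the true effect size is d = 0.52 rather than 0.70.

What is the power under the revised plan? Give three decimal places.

With d = 0.52: δ = d·√n = 0.52 × √10 = 1.6444. Critical value z_{0.005} = 2.576.
Revised power = Φ(δ − 2.576) + Φ(−δ − 2.576) = Φ(-0.931) + Φ(-4.220) = 0.1758 + 0.0000 = 0.1758.

Power ≈ 0.176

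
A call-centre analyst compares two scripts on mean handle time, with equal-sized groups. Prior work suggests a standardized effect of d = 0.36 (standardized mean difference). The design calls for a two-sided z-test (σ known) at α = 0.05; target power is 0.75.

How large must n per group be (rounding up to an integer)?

n = 108 per group

For power 0.75 need Φ(δ − z_{0.025}) = 0.75, so δ = z_{0.025} + z_{0.25} = 1.960 + 0.674 = 2.634.
(The Φ(−δ − z_{α/2}) term is vanishingly small for δ > 0 and is dropped in the standard sample-size formula.)
δ = d·√(n/2) ⇒ n = 2(δ/d)² = 2 × (2.634 / 0.36)² = 107.10.
Rounding up, n = 108 per group.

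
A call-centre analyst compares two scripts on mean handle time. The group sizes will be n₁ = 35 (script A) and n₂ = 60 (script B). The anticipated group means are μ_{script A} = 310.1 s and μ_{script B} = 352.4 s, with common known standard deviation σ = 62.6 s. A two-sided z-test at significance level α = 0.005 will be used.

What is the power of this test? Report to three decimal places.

Power ≈ 0.644

Standardized effect: d = |μ_{script A} − μ_{script B}| / σ = |310.1 − 352.4| / 62.6 = 0.6757
Noncentrality parameter: δ = d / √(1/n₁ + 1/n₂) = 0.6757 / √(1/35 + 1/60) = 3.1770
Two-sided α = 0.005 → critical value z_{0.0025} = 2.807.
Power = Φ(δ − 2.807) + Φ(−δ − 2.807) = Φ(0.370) + Φ(-5.984) = 0.6443 + 0.0000 = 0.6443.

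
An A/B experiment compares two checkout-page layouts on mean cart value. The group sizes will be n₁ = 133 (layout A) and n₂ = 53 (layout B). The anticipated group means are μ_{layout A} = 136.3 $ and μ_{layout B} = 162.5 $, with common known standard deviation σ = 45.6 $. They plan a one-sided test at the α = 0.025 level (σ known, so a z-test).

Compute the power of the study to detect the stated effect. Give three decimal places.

Power ≈ 0.943

Standardized effect: d = |μ_{layout A} − μ_{layout B}| / σ = |136.3 − 162.5| / 45.6 = 0.5746
Noncentrality parameter: δ = d / √(1/n₁ + 1/n₂) = 0.5746 / √(1/133 + 1/53) = 3.5371
One-sided α = 0.025 → critical value z_{0.025} = 1.960.
Power = Φ(δ − 1.960) = Φ(1.577) = 0.9426.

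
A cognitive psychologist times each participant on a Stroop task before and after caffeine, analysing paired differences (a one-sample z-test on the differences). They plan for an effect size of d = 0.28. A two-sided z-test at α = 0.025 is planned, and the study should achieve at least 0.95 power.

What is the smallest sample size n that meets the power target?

Set Φ(δ − 2.241) = 0.95; then δ − 2.241 = Φ⁻¹(0.95) = 1.645, giving δ = 3.886.
(Ignoring the negligible lower-tail rejection probability gives the usual closed-form inversion.)
δ = d·√n ⇒ n = (δ/d)² = (3.886 / 0.28)² = 192.64.
Rounding up, n = 193.

n = 193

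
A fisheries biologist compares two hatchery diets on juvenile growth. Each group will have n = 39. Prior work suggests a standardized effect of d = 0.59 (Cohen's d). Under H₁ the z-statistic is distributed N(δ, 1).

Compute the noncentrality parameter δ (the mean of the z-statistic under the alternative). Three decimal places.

δ ≈ 2.605

δ = d·√(n/2) = 0.59 × √(39/2) = 2.6054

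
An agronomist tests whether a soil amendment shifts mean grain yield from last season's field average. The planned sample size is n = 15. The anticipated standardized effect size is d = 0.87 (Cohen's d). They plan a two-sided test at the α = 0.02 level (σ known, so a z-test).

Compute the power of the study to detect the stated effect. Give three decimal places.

Noncentrality parameter: δ = d·√n = 0.87 × √15 = 3.3695
Critical value for a two-sided test at α = 0.02: z_{α/2} = 2.326.
Power = Φ(δ − 2.326) + Φ(−δ − 2.326) = Φ(1.043) + Φ(-5.696) = 0.8516 + 0.0000 = 0.8516.

Power ≈ 0.852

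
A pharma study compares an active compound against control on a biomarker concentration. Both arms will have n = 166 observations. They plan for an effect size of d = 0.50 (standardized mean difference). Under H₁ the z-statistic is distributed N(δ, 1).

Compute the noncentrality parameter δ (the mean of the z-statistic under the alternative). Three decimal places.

The noncentrality parameter scales effect size by the design's sample-size factor: δ = d·√(n/2) = 0.50 × √(166/2) = 4.5552

δ ≈ 4.555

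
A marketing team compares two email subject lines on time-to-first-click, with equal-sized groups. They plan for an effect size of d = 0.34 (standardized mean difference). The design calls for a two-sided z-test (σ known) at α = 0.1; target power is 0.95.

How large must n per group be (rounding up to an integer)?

For power 0.95 need Φ(δ − z_{0.05}) = 0.95, so δ = z_{0.05} + z_{0.05} = 1.645 + 1.645 = 3.290.
(Ignoring the negligible lower-tail rejection probability gives the usual closed-form inversion.)
δ = d·√(n/2) ⇒ n = 2(δ/d)² = 2 × (3.290 / 0.34)² = 187.23.
Rounding up, n = 188 per group.

n = 188 per group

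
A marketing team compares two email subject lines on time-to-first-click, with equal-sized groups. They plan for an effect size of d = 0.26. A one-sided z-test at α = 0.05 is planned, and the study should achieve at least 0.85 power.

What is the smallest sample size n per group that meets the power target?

n = 213 per group

For power 0.85 need Φ(δ − z_{0.05}) = 0.85, so δ = z_{0.05} + z_{0.15} = 1.645 + 1.036 = 2.681.
δ = d·√(n/2) ⇒ n = 2(δ/d)² = 2 × (2.681 / 0.26)² = 212.70.
Round up to the next whole unit.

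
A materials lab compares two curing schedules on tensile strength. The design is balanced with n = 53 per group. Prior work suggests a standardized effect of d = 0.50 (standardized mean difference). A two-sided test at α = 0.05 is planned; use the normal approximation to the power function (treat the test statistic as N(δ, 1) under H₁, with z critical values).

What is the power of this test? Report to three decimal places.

Power ≈ 0.730

Noncentrality parameter: δ = d·√(n/2) = 0.50 × √(53/2) = 2.5739
Critical value for a two-sided test at α = 0.05: z_{α/2} = 1.960.
Power = Φ(δ − 1.960) + Φ(−δ − 1.960) = Φ(0.614) + Φ(-4.534) = 0.7304 + 0.0000 = 0.7304.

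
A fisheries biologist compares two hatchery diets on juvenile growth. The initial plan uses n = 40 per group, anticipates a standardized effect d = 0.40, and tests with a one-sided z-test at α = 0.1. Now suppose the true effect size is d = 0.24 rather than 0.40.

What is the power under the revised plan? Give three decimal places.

With d = 0.24: δ = d·√(n/2) = 0.24 × √(40/2) = 1.0733. Critical value z_{0.1} = 1.282.
Revised power = Φ(δ − 1.282) = Φ(-0.208) = 0.4175.

Power ≈ 0.418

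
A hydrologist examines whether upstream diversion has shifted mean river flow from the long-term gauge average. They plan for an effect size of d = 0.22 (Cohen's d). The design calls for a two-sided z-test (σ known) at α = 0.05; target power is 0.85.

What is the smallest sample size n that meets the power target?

For power 0.85 need Φ(δ − z_{0.025}) = 0.85, so δ = z_{0.025} + z_{0.15} = 1.960 + 1.036 = 2.996.
(Ignoring the negligible lower-tail rejection probability gives the usual closed-form inversion.)
δ = d·√n ⇒ n = (δ/d)² = (2.996 / 0.22)² = 185.50.
Rounding up, n = 186.

n = 186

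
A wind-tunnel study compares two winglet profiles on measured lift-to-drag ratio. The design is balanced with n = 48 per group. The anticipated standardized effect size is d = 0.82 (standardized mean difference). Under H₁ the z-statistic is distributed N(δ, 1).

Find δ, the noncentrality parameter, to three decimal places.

δ ≈ 4.017

δ = d·√(n/2) = 0.82 × √(48/2) = 4.0172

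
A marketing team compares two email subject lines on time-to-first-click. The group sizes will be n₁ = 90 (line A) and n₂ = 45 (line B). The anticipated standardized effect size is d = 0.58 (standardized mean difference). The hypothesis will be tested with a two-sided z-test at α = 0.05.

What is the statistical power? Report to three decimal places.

Noncentrality parameter: δ = d / √(1/n₁ + 1/n₂) = 0.58 / √(1/90 + 1/45) = 3.1768
Two-sided α = 0.05 → critical value z_{0.025} = 1.960.
Power = Φ(δ − 1.960) + Φ(−δ − 1.960) = Φ(1.217) + Φ(-5.137) = 0.8882 + 0.0000 = 0.8882.

Power ≈ 0.888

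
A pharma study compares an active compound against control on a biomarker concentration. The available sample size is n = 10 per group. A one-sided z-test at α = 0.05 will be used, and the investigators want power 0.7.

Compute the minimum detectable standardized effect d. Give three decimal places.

d ≈ 0.970

Need Φ(δ − 1.645) = 0.7, so δ = 1.645 + 0.524 = 2.169.
δ = d·√(n/2) ⇒ d = δ/√(n/2) = 2.169/√(10/2) = 0.9701.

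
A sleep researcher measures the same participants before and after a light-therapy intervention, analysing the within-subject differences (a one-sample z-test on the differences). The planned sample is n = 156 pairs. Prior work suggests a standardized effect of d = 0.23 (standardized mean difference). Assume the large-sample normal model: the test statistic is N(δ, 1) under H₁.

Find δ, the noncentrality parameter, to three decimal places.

δ ≈ 2.873

The noncentrality parameter scales effect size by the design's sample-size factor: δ = d·√n = 0.23 × √156 = 2.8727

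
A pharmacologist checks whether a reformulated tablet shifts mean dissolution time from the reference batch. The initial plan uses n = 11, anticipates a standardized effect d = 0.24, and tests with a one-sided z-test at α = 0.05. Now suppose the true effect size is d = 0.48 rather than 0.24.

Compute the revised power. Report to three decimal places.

Power ≈ 0.479

With d = 0.48: δ = d·√n = 0.48 × √11 = 1.5920. Critical value z_{0.05} = 1.645.
Revised power = Φ(δ − 1.645) = Φ(-0.053) = 0.4789.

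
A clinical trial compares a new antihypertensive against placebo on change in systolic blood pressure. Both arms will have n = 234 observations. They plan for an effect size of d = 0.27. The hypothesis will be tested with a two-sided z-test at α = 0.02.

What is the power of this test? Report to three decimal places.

Noncentrality parameter: δ = d·√(n/2) = 0.27 × √(234/2) = 2.9205
Two-sided α = 0.02 → critical value z_{0.01} = 2.326.
Power = Φ(δ − 2.326) + Φ(−δ − 2.326) = Φ(0.594) + Φ(-5.247) = 0.7238 + 0.0000 = 0.7238.

Power ≈ 0.724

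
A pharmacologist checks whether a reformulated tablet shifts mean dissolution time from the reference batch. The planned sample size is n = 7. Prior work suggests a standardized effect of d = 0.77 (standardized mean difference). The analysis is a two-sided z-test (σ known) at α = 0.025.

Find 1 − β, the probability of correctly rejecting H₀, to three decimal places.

Power ≈ 0.419

Noncentrality parameter: δ = d·√n = 0.77 × √7 = 2.0372
Two-sided α = 0.025 → critical value z_{0.0125} = 2.241.
Power = Φ(δ − 2.241) + Φ(−δ − 2.241) = Φ(-0.204) + Φ(-4.279) = 0.4191 + 0.0000 = 0.4191.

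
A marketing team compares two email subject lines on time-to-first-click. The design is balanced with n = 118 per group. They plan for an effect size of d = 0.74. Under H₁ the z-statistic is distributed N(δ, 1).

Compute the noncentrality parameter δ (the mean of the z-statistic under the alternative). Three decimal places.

δ ≈ 5.684

δ = d·√(n/2) = 0.74 × √(118/2) = 5.6840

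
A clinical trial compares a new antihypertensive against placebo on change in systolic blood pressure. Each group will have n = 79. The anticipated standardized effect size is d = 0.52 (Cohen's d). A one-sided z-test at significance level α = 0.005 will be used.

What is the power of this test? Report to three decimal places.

Noncentrality parameter: δ = d·√(n/2) = 0.52 × √(79/2) = 3.2681
One-sided α = 0.005 → critical value z_{0.005} = 2.576.
Power = Φ(δ − 2.576) = Φ(0.692) = 0.7556.

Power ≈ 0.756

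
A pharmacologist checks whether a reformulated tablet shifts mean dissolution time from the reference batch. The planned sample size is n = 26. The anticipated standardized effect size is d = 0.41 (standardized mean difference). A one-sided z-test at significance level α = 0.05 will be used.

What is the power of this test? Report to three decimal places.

Noncentrality parameter: δ = d·√n = 0.41 × √26 = 2.0906
Critical value for a one-sided test at α = 0.05: z_α = 1.645.
Power = P(Z > 1.645 − δ) = Φ(0.446) = 0.6721.

Power ≈ 0.672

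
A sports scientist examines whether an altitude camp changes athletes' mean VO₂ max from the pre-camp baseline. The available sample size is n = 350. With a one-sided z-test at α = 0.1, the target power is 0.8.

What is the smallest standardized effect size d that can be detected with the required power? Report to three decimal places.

d ≈ 0.113

Need Φ(δ − 1.282) = 0.8, so δ = 1.282 + 0.842 = 2.123.
δ = d·√n ⇒ d = δ/√n = 2.123/√350 = 0.1135.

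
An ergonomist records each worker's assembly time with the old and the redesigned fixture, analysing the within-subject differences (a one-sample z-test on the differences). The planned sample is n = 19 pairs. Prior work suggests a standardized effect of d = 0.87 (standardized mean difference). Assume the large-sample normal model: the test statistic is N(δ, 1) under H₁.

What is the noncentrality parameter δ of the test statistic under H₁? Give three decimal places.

δ ≈ 3.792

The noncentrality parameter scales effect size by the design's sample-size factor: δ = d·√n = 0.87 × √19 = 3.7922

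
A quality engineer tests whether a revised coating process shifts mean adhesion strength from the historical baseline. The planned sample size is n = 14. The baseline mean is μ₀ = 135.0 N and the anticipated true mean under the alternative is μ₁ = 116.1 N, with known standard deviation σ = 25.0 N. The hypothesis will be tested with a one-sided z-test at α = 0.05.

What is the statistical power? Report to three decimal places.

Power ≈ 0.882

Standardized effect: d = |μ₁ − μ₀| / σ = |116.1 − 135.0| / 25.0 = 0.7560
Noncentrality parameter: δ = d·√n = 0.7560 × √14 = 2.8287
Critical value for a one-sided test at α = 0.05: z_α = 1.645.
Power = Φ(δ − 1.645) = Φ(1.184) = 0.8818.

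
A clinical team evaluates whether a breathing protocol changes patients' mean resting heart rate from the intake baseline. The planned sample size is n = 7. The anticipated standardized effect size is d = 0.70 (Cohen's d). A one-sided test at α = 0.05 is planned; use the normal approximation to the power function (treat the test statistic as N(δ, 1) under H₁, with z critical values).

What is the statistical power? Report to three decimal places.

Power ≈ 0.582

Noncentrality parameter: δ = d·√n = 0.70 × √7 = 1.8520
One-sided α = 0.05 → critical value z_{0.05} = 1.645.
Power = P(Z > 1.645 − δ) = Φ(0.207) = 0.5821.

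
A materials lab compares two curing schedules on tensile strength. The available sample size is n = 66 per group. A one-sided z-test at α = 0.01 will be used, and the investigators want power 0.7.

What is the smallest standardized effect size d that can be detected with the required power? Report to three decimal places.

Required noncentrality: δ = z_{0.01} + z_{0.30} = 2.326 + 0.524 = 2.851.
δ = d·√(n/2) ⇒ d = δ/√(n/2) = 2.851/√(66/2) = 0.4963.

d ≈ 0.496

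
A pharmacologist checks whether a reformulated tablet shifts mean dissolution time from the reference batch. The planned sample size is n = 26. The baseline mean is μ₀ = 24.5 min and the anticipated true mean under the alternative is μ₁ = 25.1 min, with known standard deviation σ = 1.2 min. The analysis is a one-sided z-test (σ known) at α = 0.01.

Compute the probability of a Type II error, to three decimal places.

Standardized effect: d = |μ₁ − μ₀| / σ = |25.1 − 24.5| / 1.2 = 0.5000
Noncentrality parameter: δ = d·√n = 0.5000 × √26 = 2.5495
One-sided α = 0.01 → critical value z_{0.01} = 2.326.
Power = P(Z > 2.326 − δ) = Φ(0.223) = 0.5883.
Type II error: β = 1 − power = 1 − 0.5883 = 0.4117.

β ≈ 0.412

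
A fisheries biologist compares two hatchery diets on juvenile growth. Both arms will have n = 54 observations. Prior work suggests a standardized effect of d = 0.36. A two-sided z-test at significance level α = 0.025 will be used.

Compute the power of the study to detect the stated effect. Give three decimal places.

Power ≈ 0.355

Noncentrality parameter: δ = d·√(n/2) = 0.36 × √(54/2) = 1.8706
Critical value for a two-sided test at α = 0.025: z_{α/2} = 2.241.
Power = Φ(δ − 2.241) + Φ(−δ − 2.241) = Φ(-0.371) + Φ(-4.112) = 0.3554 + 0.0000 = 0.3554.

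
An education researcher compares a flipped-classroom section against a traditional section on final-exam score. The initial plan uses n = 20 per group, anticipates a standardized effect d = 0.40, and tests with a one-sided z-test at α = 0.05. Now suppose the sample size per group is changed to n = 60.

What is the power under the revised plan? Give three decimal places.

With n = 60 per group: δ = d·√(n/2) = 0.40 × √(60/2) = 2.1909. Critical value z_{0.05} = 1.645.
Revised power = P(Z > 1.645 − δ) = Φ(0.546) = 0.7075.

Power ≈ 0.707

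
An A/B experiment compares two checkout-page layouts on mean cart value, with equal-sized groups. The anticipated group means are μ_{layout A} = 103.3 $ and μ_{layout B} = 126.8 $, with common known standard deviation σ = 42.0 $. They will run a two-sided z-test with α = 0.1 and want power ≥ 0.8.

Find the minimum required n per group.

n = 40 per group

Standardized effect: d = |μ_{layout A} − μ_{layout B}| / σ = |103.3 − 126.8| / 42.0 = 0.5595
For power 0.8 need Φ(δ − z_{0.05}) = 0.8, so δ = z_{0.05} + z_{0.20} = 1.645 + 0.842 = 2.486.
(The Φ(−δ − z_{α/2}) term is vanishingly small for δ > 0 and is dropped in the standard sample-size formula.)
δ = d·√(n/2) ⇒ n = 2(δ/d)² = 2 × (2.486 / 0.5595)² = 39.50.
Rounding up, n = 40 per group.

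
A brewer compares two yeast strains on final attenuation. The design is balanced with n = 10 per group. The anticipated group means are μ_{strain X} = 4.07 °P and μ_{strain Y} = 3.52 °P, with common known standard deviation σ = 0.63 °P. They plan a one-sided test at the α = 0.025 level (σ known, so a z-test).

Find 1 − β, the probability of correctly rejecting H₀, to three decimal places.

Standardized effect: d = |μ_{strain X} − μ_{strain Y}| / σ = |4.07 − 3.52| / 0.63 = 0.8730
Noncentrality parameter: δ = d·√(n/2) = 0.8730 × √(10/2) = 1.9521
One-sided α = 0.025 → critical value z_{0.025} = 1.960.
Power = Φ(δ − 1.960) = Φ(-0.008) = 0.4969.

Power ≈ 0.497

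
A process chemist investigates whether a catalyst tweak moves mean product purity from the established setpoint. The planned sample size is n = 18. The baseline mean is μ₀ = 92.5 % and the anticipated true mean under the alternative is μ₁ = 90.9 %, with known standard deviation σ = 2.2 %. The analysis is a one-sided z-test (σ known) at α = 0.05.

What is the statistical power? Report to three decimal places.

Power ≈ 0.925

Standardized effect: d = |μ₁ − μ₀| / σ = |90.9 − 92.5| / 2.2 = 0.7273
Noncentrality parameter: λ = d·√n = 0.7273 × √18 = 3.0856
Critical value for a one-sided test at α = 0.05: z_α = 1.645.
Power = Φ(λ − 1.645) = Φ(1.441) = 0.9252.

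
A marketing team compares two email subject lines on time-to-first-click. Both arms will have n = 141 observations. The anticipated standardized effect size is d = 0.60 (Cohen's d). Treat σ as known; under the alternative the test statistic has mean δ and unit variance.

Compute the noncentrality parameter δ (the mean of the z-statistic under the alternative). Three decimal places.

δ ≈ 5.038

The noncentrality parameter scales effect size by the design's sample-size factor: δ = d·√(n/2) = 0.60 × √(141/2) = 5.0379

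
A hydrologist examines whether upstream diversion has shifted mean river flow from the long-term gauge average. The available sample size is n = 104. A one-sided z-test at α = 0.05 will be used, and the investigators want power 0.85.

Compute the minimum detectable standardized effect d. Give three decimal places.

Need Φ(δ − 1.645) = 0.85, so δ = 1.645 + 1.036 = 2.681.
δ = d·√n ⇒ d = δ/√n = 2.681/√104 = 0.2629.

d ≈ 0.263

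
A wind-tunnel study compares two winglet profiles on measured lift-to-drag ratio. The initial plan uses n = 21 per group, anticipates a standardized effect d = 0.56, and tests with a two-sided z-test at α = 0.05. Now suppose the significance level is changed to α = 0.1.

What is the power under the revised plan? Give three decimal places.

Power ≈ 0.568

δ = d·√(n/2) = 0.56 × √(21/2) = 1.8146 (unchanged). New critical value: z_{0.05} = 1.645.
Revised power = Φ(δ − 1.645) + Φ(−δ − 1.645) = Φ(0.170) + Φ(-3.459) = 0.5674 + 0.0003 = 0.5677.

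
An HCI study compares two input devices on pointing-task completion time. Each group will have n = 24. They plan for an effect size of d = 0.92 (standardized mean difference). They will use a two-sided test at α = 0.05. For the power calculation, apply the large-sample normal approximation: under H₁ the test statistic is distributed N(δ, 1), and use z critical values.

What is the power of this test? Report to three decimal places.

Power ≈ 0.890

Noncentrality parameter: δ = d·√(n/2) = 0.92 × √(24/2) = 3.1870
Two-sided α = 0.05 → critical value z_{0.025} = 1.960.
Power = Φ(δ − 1.960) + Φ(−δ − 1.960) = Φ(1.227) + Φ(-5.147) = 0.8901 + 0.0000 = 0.8901.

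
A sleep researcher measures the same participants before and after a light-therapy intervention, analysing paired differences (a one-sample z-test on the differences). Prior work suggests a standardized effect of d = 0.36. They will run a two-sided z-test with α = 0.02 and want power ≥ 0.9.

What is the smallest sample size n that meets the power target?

Set Φ(δ − 2.326) = 0.9; then δ − 2.326 = Φ⁻¹(0.9) = 1.282, giving δ = 3.608.
(For δ > 0 the lower-tail rejection region contributes negligibly to power, so the one-term inversion is standard.)
δ = d·√n ⇒ n = (δ/d)² = (3.608 / 0.36)² = 100.44.
Rounding up, n = 101.

n = 101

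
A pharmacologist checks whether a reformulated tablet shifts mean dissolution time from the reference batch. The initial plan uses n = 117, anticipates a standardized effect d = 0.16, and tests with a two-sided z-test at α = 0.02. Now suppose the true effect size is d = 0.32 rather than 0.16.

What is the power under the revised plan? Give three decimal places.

With d = 0.32: δ = d·√n = 0.32 × √117 = 3.4613. Critical value z_{0.01} = 2.326.
Revised power = Φ(δ − 2.326) + Φ(−δ − 2.326) = Φ(1.135) + Φ(-5.788) = 0.8718 + 0.0000 = 0.8718.

Power ≈ 0.872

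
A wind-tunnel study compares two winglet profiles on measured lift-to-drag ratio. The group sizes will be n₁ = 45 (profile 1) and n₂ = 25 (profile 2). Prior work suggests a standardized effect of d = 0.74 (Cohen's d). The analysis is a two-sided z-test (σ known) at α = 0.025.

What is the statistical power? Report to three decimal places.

Noncentrality parameter: δ = d / √(1/n₁ + 1/n₂) = 0.74 / √(1/45 + 1/25) = 2.9666
Two-sided α = 0.025 → critical value z_{0.0125} = 2.241.
Power = Φ(δ − 2.241) + Φ(−δ − 2.241) = Φ(0.725) + Φ(-5.208) = 0.7658 + 0.0000 = 0.7658.

Power ≈ 0.766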